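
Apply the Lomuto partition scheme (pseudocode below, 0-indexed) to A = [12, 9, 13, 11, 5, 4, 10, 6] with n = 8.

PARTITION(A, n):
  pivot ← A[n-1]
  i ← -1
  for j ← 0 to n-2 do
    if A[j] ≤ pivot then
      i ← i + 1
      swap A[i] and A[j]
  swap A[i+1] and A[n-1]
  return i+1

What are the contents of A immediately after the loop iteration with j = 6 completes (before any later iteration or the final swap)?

[5, 4, 13, 11, 12, 9, 10, 6]

pivot=6, i=-1
j=0: 12>6, skip
j=1: 9>6, skip
j=2: 13>6, skip
j=3: 11>6, skip
j=4: 5≤6, i=0, swap(0,4) ⇒ [5, 9, 13, 11, 12, 4, 10, 6]
j=5: 4≤6, i=1, swap(1,5) ⇒ [5, 4, 13, 11, 12, 9, 10, 6]
j=6: 10>6, skip
(after j=6) A = [5, 4, 13, 11, 12, 9, 10, 6]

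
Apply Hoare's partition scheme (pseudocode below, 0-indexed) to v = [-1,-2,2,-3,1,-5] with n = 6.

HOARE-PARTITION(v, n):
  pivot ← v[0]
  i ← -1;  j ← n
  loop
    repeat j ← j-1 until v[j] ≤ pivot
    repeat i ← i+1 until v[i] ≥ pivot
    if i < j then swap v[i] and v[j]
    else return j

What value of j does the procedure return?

2

pivot=-1
j stops at 5 (-5), i stops at 0 (-1); swap ⇒ [-5,-2,2,-3,1,-1]
j stops at 3 (-3), i stops at 2 (2); swap ⇒ [-5,-2,-3,2,1,-1]
j stops at 2, i stops at 3; i≥j ⇒ return 2. v=[-5,-2,-3,2,1,-1]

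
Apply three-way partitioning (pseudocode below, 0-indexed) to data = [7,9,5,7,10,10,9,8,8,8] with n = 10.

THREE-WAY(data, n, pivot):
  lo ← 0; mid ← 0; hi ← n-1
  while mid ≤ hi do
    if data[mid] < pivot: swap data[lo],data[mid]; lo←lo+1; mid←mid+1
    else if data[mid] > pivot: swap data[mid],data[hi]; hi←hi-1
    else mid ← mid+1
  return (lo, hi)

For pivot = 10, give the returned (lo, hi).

(8, 9)

lo=0 mid=0 hi=9
7<10: swap(0,0), lo=1 mid=1 ⇒ [7,9,5,7,10,10,9,8,8,8]
9<10: swap(1,1), lo=2 mid=2 ⇒ [7,9,5,7,10,10,9,8,8,8]
5<10: swap(2,2), lo=3 mid=3 ⇒ [7,9,5,7,10,10,9,8,8,8]
7<10: swap(3,3), lo=4 mid=4 ⇒ [7,9,5,7,10,10,9,8,8,8]
10=10: mid=5
10=10: mid=6
9<10: swap(4,6), lo=5 mid=7 ⇒ [7,9,5,7,9,10,10,8,8,8]
8<10: swap(5,7), lo=6 mid=8 ⇒ [7,9,5,7,9,8,10,10,8,8]
8<10: swap(6,8), lo=7 mid=9 ⇒ [7,9,5,7,9,8,8,10,10,8]
8<10: swap(7,9), lo=8 mid=10 ⇒ [7,9,5,7,9,8,8,8,10,10]
done. lo=8 hi=9; data=[7,9,5,7,9,8,8,8,10,10]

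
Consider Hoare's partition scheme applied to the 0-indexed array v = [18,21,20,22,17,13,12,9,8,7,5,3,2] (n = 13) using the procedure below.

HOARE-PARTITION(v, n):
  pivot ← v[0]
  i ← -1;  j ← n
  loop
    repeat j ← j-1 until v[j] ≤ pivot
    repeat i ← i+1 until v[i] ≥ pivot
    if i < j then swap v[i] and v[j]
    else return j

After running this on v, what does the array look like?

pivot=18
j stops at 12 (2), i stops at 0 (18); swap ⇒ [2,21,20,22,17,13,12,9,8,7,5,3,18]
j stops at 11 (3), i stops at 1 (21); swap ⇒ [2,3,20,22,17,13,12,9,8,7,5,21,18]
j stops at 10 (5), i stops at 2 (20); swap ⇒ [2,3,5,22,17,13,12,9,8,7,20,21,18]
j stops at 9 (7), i stops at 3 (22); swap ⇒ [2,3,5,7,17,13,12,9,8,22,20,21,18]
j stops at 8, i stops at 9; i≥j ⇒ return 8. v=[2,3,5,7,17,13,12,9,8,22,20,21,18]

[2,3,5,7,17,13,12,9,8,22,20,21,18]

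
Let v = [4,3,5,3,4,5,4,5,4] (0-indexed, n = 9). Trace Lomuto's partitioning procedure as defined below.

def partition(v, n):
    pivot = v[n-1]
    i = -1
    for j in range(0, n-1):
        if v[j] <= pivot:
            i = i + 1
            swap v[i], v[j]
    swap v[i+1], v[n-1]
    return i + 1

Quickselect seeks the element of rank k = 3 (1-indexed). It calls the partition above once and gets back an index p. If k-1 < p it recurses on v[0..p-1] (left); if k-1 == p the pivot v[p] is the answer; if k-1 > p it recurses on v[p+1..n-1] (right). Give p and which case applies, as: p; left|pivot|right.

5; left

pivot = v[8] = 4; i = -1
j=0: v[0]=4 ≤ 4 → i=0, swap v[0],v[0] (no change) → [4,3,5,3,4,5,4,5,4]
j=1: v[1]=3 ≤ 4 → i=1, swap v[1],v[1] (no change) → [4,3,5,3,4,5,4,5,4]
j=2: v[2]=5 > 4 → no swap
j=3: v[3]=3 ≤ 4 → i=2, swap v[2],v[3] → [4,3,3,5,4,5,4,5,4]
j=4: v[4]=4 ≤ 4 → i=3, swap v[3],v[4] → [4,3,3,4,5,5,4,5,4]
j=5: v[5]=5 > 4 → no swap
j=6: v[6]=4 ≤ 4 → i=4, swap v[4],v[6] → [4,3,3,4,4,5,5,5,4]
j=7: v[7]=5 > 4 → no swap
final swap v[5],v[8] → [4,3,3,4,4,4,5,5,5]; return 5
p = 5; k-1 = 2 < 5 ⇒ left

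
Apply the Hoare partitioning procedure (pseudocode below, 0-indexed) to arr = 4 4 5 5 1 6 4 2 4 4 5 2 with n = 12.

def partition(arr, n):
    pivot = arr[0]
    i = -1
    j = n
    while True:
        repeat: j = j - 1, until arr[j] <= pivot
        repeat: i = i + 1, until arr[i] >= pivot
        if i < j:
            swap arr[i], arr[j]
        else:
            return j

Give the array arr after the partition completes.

2 4 4 2 1 4 6 5 5 4 5 4

pivot = arr[0] = 4; i = -1, j = 12
j→11 (arr[11]=2≤4), i→0 (arr[0]=4≥4); i<j, swap → 2 4 5 5 1 6 4 2 4 4 5 4
j→9 (arr[9]=4≤4), i→1 (arr[1]=4≥4); i<j, swap → 2 4 5 5 1 6 4 2 4 4 5 4
j→8 (arr[8]=4≤4), i→2 (arr[2]=5≥4); i<j, swap → 2 4 4 5 1 6 4 2 5 4 5 4
j→7 (arr[7]=2≤4), i→3 (arr[3]=5≥4); i<j, swap → 2 4 4 2 1 6 4 5 5 4 5 4
j→6 (arr[6]=4≤4), i→5 (arr[5]=6≥4); i<j, swap → 2 4 4 2 1 4 6 5 5 4 5 4
j→5, i→6; i≥j, return j=5. arr = 2 4 4 2 1 4 6 5 5 4 5 4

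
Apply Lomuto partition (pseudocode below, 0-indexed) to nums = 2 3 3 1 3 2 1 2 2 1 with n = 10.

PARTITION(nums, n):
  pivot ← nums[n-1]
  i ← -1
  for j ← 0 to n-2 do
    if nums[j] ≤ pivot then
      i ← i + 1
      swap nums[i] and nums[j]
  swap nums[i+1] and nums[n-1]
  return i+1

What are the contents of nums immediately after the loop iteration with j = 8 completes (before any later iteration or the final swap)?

pivot = nums[9] = 1; i = -1
j=0: nums[0]=2 > 1 → no swap
j=1: nums[1]=3 > 1 → no swap
j=2: nums[2]=3 > 1 → no swap
j=3: nums[3]=1 ≤ 1 → i=0, swap nums[0],nums[3] → 1 3 3 2 3 2 1 2 2 1
j=4: nums[4]=3 > 1 → no swap
j=5: nums[5]=2 > 1 → no swap
j=6: nums[6]=1 ≤ 1 → i=1, swap nums[1],nums[6] → 1 1 3 2 3 2 3 2 2 1
j=7: nums[7]=2 > 1 → no swap
j=8: nums[8]=2 > 1 → no swap
(after j=8) nums = 1 1 3 2 3 2 3 2 2 1

1 1 3 2 3 2 3 2 2 1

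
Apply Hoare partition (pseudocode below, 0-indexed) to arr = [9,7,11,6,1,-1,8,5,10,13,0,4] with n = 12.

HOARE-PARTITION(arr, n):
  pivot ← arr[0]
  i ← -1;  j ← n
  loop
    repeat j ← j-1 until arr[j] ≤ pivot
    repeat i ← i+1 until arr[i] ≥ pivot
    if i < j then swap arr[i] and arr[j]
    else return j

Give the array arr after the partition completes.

[4,7,0,6,1,-1,8,5,10,13,11,9]

pivot=9
j stops at 11 (4), i stops at 0 (9); swap ⇒ [4,7,11,6,1,-1,8,5,10,13,0,9]
j stops at 10 (0), i stops at 2 (11); swap ⇒ [4,7,0,6,1,-1,8,5,10,13,11,9]
j stops at 7, i stops at 8; i≥j ⇒ return 7. arr=[4,7,0,6,1,-1,8,5,10,13,11,9]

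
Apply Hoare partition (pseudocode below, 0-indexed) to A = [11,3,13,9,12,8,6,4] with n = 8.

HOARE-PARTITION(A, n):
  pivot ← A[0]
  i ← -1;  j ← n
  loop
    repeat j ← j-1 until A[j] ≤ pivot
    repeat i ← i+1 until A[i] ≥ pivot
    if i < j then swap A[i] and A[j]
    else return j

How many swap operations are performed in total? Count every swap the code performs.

pivot=11
j stops at 7 (4), i stops at 0 (11); swap ⇒ [4,3,13,9,12,8,6,11]
j stops at 6 (6), i stops at 2 (13); swap ⇒ [4,3,6,9,12,8,13,11]
j stops at 5 (8), i stops at 4 (12); swap ⇒ [4,3,6,9,8,12,13,11]
j stops at 4, i stops at 5; i≥j ⇒ return 4. A=[4,3,6,9,8,12,13,11]

3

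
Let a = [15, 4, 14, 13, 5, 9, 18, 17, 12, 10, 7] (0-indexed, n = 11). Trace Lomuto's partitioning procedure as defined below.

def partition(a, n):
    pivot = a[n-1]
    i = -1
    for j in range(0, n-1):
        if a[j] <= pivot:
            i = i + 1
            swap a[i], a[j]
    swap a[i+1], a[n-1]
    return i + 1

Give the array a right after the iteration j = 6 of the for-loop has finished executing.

pivot = a[10] = 7; i = -1
j=0: a[0]=15 > 7 → no swap
j=1: a[1]=4 ≤ 7 → i=0, swap a[0],a[1] → [4, 15, 14, 13, 5, 9, 18, 17, 12, 10, 7]
j=2: a[2]=14 > 7 → no swap
j=3: a[3]=13 > 7 → no swap
j=4: a[4]=5 ≤ 7 → i=1, swap a[1],a[4] → [4, 5, 14, 13, 15, 9, 18, 17, 12, 10, 7]
j=5: a[5]=9 > 7 → no swap
j=6: a[6]=18 > 7 → no swap
(after j=6) a = [4, 5, 14, 13, 15, 9, 18, 17, 12, 10, 7]

[4, 5, 14, 13, 15, 9, 18, 17, 12, 10, 7]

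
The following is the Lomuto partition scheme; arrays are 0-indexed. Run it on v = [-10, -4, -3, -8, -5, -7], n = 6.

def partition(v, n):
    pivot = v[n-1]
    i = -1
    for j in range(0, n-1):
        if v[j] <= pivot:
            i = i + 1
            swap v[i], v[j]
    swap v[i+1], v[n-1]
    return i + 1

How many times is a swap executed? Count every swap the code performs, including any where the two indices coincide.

pivot = v[5] = -7; i = -1
j=0: v[0]=-10 ≤ -7 → i=0, swap v[0],v[0] (no change) → [-10, -4, -3, -8, -5, -7]
j=1: v[1]=-4 > -7 → no swap
j=2: v[2]=-3 > -7 → no swap
j=3: v[3]=-8 ≤ -7 → i=1, swap v[1],v[3] → [-10, -8, -3, -4, -5, -7]
j=4: v[4]=-5 > -7 → no swap
final swap v[2],v[5] → [-10, -8, -7, -4, -5, -3]; return 2

3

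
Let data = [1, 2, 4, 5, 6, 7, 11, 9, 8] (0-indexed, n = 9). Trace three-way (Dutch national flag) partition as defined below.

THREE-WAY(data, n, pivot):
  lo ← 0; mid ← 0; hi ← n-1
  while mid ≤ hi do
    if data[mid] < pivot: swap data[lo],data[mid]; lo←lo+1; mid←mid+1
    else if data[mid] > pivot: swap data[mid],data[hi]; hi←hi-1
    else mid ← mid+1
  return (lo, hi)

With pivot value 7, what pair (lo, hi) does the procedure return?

(5, 5)

pivot = 7; lo=0, mid=0, hi=8
data[mid]=1<7: swap data[0],data[0]; lo=1,mid=1 → [1, 2, 4, 5, 6, 7, 11, 9, 8]
data[mid]=2<7: swap data[1],data[1]; lo=2,mid=2 → [1, 2, 4, 5, 6, 7, 11, 9, 8]
data[mid]=4<7: swap data[2],data[2]; lo=3,mid=3 → [1, 2, 4, 5, 6, 7, 11, 9, 8]
data[mid]=5<7: swap data[3],data[3]; lo=4,mid=4 → [1, 2, 4, 5, 6, 7, 11, 9, 8]
data[mid]=6<7: swap data[4],data[4]; lo=5,mid=5 → [1, 2, 4, 5, 6, 7, 11, 9, 8]
data[mid]=7=7: mid=6
data[mid]=11>7: swap data[6],data[8]; hi=7 → [1, 2, 4, 5, 6, 7, 8, 9, 11]
data[mid]=8>7: swap data[6],data[7]; hi=6 → [1, 2, 4, 5, 6, 7, 9, 8, 11]
data[mid]=9>7: swap data[6],data[6]; hi=5 → [1, 2, 4, 5, 6, 7, 9, 8, 11]
end: lo=5, hi=5; data = [1, 2, 4, 5, 6, 7, 9, 8, 11]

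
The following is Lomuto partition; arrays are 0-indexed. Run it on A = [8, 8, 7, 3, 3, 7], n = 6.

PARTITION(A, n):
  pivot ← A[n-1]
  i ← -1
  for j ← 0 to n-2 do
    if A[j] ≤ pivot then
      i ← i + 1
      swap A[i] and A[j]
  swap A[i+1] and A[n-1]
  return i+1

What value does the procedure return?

3

pivot = A[5] = 7; i = -1
j=0: A[0]=8 > 7 → no swap
j=1: A[1]=8 > 7 → no swap
j=2: A[2]=7 ≤ 7 → i=0, swap A[0],A[2] → [7, 8, 8, 3, 3, 7]
j=3: A[3]=3 ≤ 7 → i=1, swap A[1],A[3] → [7, 3, 8, 8, 3, 7]
j=4: A[4]=3 ≤ 7 → i=2, swap A[2],A[4] → [7, 3, 3, 8, 8, 7]
final swap A[3],A[5] → [7, 3, 3, 7, 8, 8]; return 3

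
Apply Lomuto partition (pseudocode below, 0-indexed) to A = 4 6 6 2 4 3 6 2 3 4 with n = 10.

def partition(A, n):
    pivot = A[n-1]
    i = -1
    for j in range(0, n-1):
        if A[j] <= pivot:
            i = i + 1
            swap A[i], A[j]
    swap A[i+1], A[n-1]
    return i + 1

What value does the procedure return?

pivot = A[9] = 4; i = -1
j=0: A[0]=4 ≤ 4 → i=0, swap A[0],A[0] (no change) → 4 6 6 2 4 3 6 2 3 4
j=1: A[1]=6 > 4 → no swap
j=2: A[2]=6 > 4 → no swap
j=3: A[3]=2 ≤ 4 → i=1, swap A[1],A[3] → 4 2 6 6 4 3 6 2 3 4
j=4: A[4]=4 ≤ 4 → i=2, swap A[2],A[4] → 4 2 4 6 6 3 6 2 3 4
j=5: A[5]=3 ≤ 4 → i=3, swap A[3],A[5] → 4 2 4 3 6 6 6 2 3 4
j=6: A[6]=6 > 4 → no swap
j=7: A[7]=2 ≤ 4 → i=4, swap A[4],A[7] → 4 2 4 3 2 6 6 6 3 4
j=8: A[8]=3 ≤ 4 → i=5, swap A[5],A[8] → 4 2 4 3 2 3 6 6 6 4
final swap A[6],A[9] → 4 2 4 3 2 3 4 6 6 6; return 6

6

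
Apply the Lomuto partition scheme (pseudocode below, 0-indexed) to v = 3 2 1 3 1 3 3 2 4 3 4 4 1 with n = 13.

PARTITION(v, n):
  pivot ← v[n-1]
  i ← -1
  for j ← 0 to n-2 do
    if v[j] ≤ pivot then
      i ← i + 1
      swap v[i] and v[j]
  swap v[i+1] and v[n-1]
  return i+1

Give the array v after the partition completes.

1 1 1 3 2 3 3 2 4 3 4 4 3

pivot=1, i=-1
j=0: 3>1, skip
j=1: 2>1, skip
j=2: 1≤1, i=0, swap(0,2) ⇒ 1 2 3 3 1 3 3 2 4 3 4 4 1
j=3: 3>1, skip
j=4: 1≤1, i=1, swap(1,4) ⇒ 1 1 3 3 2 3 3 2 4 3 4 4 1
j=5: 3>1, skip
j=6: 3>1, skip
j=7: 2>1, skip
j=8: 4>1, skip
j=9: 3>1, skip
j=10: 4>1, skip
j=11: 4>1, skip
swap(2,12) ⇒ 1 1 1 3 2 3 3 2 4 3 4 4 3; return 2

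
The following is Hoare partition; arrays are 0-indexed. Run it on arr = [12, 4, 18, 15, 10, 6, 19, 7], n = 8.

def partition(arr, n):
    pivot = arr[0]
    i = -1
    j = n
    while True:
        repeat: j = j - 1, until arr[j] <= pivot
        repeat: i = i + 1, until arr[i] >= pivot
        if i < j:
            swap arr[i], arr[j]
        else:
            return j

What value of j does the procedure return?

pivot = arr[0] = 12; i = -1, j = 8
j→7 (arr[7]=7≤12), i→0 (arr[0]=12≥12); i<j, swap → [7, 4, 18, 15, 10, 6, 19, 12]
j→5 (arr[5]=6≤12), i→2 (arr[2]=18≥12); i<j, swap → [7, 4, 6, 15, 10, 18, 19, 12]
j→4 (arr[4]=10≤12), i→3 (arr[3]=15≥12); i<j, swap → [7, 4, 6, 10, 15, 18, 19, 12]
j→3, i→4; i≥j, return j=3. arr = [7, 4, 6, 10, 15, 18, 19, 12]

3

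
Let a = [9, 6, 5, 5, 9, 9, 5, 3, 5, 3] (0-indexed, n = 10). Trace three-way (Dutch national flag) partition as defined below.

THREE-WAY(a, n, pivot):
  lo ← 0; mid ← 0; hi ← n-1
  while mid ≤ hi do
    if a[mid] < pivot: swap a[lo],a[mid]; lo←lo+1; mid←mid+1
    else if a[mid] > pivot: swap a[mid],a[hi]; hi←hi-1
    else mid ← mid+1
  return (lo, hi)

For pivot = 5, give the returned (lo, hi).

pivot = 5; lo=0, mid=0, hi=9
a[mid]=9>5: swap a[0],a[9]; hi=8 → [3, 6, 5, 5, 9, 9, 5, 3, 5, 9]
a[mid]=3<5: swap a[0],a[0]; lo=1,mid=1 → [3, 6, 5, 5, 9, 9, 5, 3, 5, 9]
a[mid]=6>5: swap a[1],a[8]; hi=7 → [3, 5, 5, 5, 9, 9, 5, 3, 6, 9]
a[mid]=5=5: mid=2
a[mid]=5=5: mid=3
a[mid]=5=5: mid=4
a[mid]=9>5: swap a[4],a[7]; hi=6 → [3, 5, 5, 5, 3, 9, 5, 9, 6, 9]
a[mid]=3<5: swap a[1],a[4]; lo=2,mid=5 → [3, 3, 5, 5, 5, 9, 5, 9, 6, 9]
a[mid]=9>5: swap a[5],a[6]; hi=5 → [3, 3, 5, 5, 5, 5, 9, 9, 6, 9]
a[mid]=5=5: mid=6
end: lo=2, hi=5; a = [3, 3, 5, 5, 5, 5, 9, 9, 6, 9]

(2, 5)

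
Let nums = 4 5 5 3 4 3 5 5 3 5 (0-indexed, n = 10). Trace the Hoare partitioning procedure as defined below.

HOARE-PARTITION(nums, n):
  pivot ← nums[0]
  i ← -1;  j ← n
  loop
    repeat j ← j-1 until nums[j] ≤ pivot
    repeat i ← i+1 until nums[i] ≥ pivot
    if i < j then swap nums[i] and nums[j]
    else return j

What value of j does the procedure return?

3

pivot = nums[0] = 4; i = -1, j = 10
j→8 (nums[8]=3≤4), i→0 (nums[0]=4≥4); i<j, swap → 3 5 5 3 4 3 5 5 4 5
j→5 (nums[5]=3≤4), i→1 (nums[1]=5≥4); i<j, swap → 3 3 5 3 4 5 5 5 4 5
j→4 (nums[4]=4≤4), i→2 (nums[2]=5≥4); i<j, swap → 3 3 4 3 5 5 5 5 4 5
j→3, i→4; i≥j, return j=3. nums = 3 3 4 3 5 5 5 5 4 5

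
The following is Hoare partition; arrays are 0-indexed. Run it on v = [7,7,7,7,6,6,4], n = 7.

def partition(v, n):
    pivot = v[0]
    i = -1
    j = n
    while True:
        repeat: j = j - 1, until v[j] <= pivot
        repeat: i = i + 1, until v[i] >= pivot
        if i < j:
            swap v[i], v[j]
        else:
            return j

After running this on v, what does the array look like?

pivot=7
j stops at 6 (4), i stops at 0 (7); swap ⇒ [4,7,7,7,6,6,7]
j stops at 5 (6), i stops at 1 (7); swap ⇒ [4,6,7,7,6,7,7]
j stops at 4 (6), i stops at 2 (7); swap ⇒ [4,6,6,7,7,7,7]
j stops at 3, i stops at 3; i≥j ⇒ return 3. v=[4,6,6,7,7,7,7]

[4,6,6,7,7,7,7]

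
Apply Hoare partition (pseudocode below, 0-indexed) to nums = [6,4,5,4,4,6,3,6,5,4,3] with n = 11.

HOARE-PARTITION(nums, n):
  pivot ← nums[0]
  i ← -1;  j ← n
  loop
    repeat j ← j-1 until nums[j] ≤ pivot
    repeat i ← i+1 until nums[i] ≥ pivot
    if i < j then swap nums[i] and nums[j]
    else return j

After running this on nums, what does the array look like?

[3,4,5,4,4,4,3,5,6,6,6]

pivot = nums[0] = 6; i = -1, j = 11
j→10 (nums[10]=3≤6), i→0 (nums[0]=6≥6); i<j, swap → [3,4,5,4,4,6,3,6,5,4,6]
j→9 (nums[9]=4≤6), i→5 (nums[5]=6≥6); i<j, swap → [3,4,5,4,4,4,3,6,5,6,6]
j→8 (nums[8]=5≤6), i→7 (nums[7]=6≥6); i<j, swap → [3,4,5,4,4,4,3,5,6,6,6]
j→7, i→8; i≥j, return j=7. nums = [3,4,5,4,4,4,3,5,6,6,6]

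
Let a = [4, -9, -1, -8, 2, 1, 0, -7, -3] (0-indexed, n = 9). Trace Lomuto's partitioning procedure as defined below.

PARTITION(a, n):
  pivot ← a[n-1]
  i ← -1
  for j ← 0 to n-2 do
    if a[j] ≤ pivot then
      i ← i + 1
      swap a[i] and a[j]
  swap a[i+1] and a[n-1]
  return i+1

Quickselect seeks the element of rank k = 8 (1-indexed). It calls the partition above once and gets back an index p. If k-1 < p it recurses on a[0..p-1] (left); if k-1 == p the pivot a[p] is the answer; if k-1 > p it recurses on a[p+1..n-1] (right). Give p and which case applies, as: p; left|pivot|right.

pivot = a[8] = -3; i = -1
j=0: a[0]=4 > -3 → no swap
j=1: a[1]=-9 ≤ -3 → i=0, swap a[0],a[1] → [-9, 4, -1, -8, 2, 1, 0, -7, -3]
j=2: a[2]=-1 > -3 → no swap
j=3: a[3]=-8 ≤ -3 → i=1, swap a[1],a[3] → [-9, -8, -1, 4, 2, 1, 0, -7, -3]
j=4: a[4]=2 > -3 → no swap
j=5: a[5]=1 > -3 → no swap
j=6: a[6]=0 > -3 → no swap
j=7: a[7]=-7 ≤ -3 → i=2, swap a[2],a[7] → [-9, -8, -7, 4, 2, 1, 0, -1, -3]
final swap a[3],a[8] → [-9, -8, -7, -3, 2, 1, 0, -1, 4]; return 3
p = 3; k-1 = 7 > 3 ⇒ right

3; right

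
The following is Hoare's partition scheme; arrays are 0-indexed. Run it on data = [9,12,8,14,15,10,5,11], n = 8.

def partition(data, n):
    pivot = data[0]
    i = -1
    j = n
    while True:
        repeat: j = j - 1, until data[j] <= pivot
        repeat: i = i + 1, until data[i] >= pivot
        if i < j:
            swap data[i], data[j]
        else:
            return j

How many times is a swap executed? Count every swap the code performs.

2

pivot = data[0] = 9; i = -1, j = 8
j→6 (data[6]=5≤9), i→0 (data[0]=9≥9); i<j, swap → [5,12,8,14,15,10,9,11]
j→2 (data[2]=8≤9), i→1 (data[1]=12≥9); i<j, swap → [5,8,12,14,15,10,9,11]
j→1, i→2; i≥j, return j=1. data = [5,8,12,14,15,10,9,11]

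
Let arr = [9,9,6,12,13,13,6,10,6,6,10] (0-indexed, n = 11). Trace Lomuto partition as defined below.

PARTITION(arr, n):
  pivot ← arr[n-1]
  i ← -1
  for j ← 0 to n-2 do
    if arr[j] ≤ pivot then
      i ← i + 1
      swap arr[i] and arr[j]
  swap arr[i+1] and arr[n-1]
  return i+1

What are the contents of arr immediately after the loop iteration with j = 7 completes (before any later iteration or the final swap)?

pivot=10, i=-1
j=0: 9≤10, i=0, swap(0,0) ⇒ [9,9,6,12,13,13,6,10,6,6,10]
j=1: 9≤10, i=1, swap(1,1) ⇒ [9,9,6,12,13,13,6,10,6,6,10]
j=2: 6≤10, i=2, swap(2,2) ⇒ [9,9,6,12,13,13,6,10,6,6,10]
j=3: 12>10, skip
j=4: 13>10, skip
j=5: 13>10, skip
j=6: 6≤10, i=3, swap(3,6) ⇒ [9,9,6,6,13,13,12,10,6,6,10]
j=7: 10≤10, i=4, swap(4,7) ⇒ [9,9,6,6,10,13,12,13,6,6,10]
(after j=7) arr = [9,9,6,6,10,13,12,13,6,6,10]

[9,9,6,6,10,13,12,13,6,6,10]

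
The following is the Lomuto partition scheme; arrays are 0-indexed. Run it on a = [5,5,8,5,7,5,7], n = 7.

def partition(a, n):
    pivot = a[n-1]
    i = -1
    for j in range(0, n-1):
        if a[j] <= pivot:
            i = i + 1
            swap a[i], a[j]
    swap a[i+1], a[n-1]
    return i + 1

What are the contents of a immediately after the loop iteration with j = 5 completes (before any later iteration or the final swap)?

pivot = a[6] = 7; i = -1
j=0: a[0]=5 ≤ 7 → i=0, swap a[0],a[0] (no change) → [5,5,8,5,7,5,7]
j=1: a[1]=5 ≤ 7 → i=1, swap a[1],a[1] (no change) → [5,5,8,5,7,5,7]
j=2: a[2]=8 > 7 → no swap
j=3: a[3]=5 ≤ 7 → i=2, swap a[2],a[3] → [5,5,5,8,7,5,7]
j=4: a[4]=7 ≤ 7 → i=3, swap a[3],a[4] → [5,5,5,7,8,5,7]
j=5: a[5]=5 ≤ 7 → i=4, swap a[4],a[5] → [5,5,5,7,5,8,7]
(after j=5) a = [5,5,5,7,5,8,7]

[5,5,5,7,5,8,7]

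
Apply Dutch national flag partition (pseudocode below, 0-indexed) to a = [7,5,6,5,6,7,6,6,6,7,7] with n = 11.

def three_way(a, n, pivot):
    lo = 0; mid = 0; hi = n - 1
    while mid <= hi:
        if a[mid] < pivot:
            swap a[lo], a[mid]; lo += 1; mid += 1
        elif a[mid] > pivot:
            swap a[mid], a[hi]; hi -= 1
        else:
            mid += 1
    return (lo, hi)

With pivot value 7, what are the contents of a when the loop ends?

pivot = 7; lo=0, mid=0, hi=10
a[mid]=7=7: mid=1
a[mid]=5<7: swap a[0],a[1]; lo=1,mid=2 → [5,7,6,5,6,7,6,6,6,7,7]
a[mid]=6<7: swap a[1],a[2]; lo=2,mid=3 → [5,6,7,5,6,7,6,6,6,7,7]
a[mid]=5<7: swap a[2],a[3]; lo=3,mid=4 → [5,6,5,7,6,7,6,6,6,7,7]
a[mid]=6<7: swap a[3],a[4]; lo=4,mid=5 → [5,6,5,6,7,7,6,6,6,7,7]
a[mid]=7=7: mid=6
a[mid]=6<7: swap a[4],a[6]; lo=5,mid=7 → [5,6,5,6,6,7,7,6,6,7,7]
a[mid]=6<7: swap a[5],a[7]; lo=6,mid=8 → [5,6,5,6,6,6,7,7,6,7,7]
a[mid]=6<7: swap a[6],a[8]; lo=7,mid=9 → [5,6,5,6,6,6,6,7,7,7,7]
a[mid]=7=7: mid=10
a[mid]=7=7: mid=11
end: lo=7, hi=10; a = [5,6,5,6,6,6,6,7,7,7,7]

[5,6,5,6,6,6,6,7,7,7,7]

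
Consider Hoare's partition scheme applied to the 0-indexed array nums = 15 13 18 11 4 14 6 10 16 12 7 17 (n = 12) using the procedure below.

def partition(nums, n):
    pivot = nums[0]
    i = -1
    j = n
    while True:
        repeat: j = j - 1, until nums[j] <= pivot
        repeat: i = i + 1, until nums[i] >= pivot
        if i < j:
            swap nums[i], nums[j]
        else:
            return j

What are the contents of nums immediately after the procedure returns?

7 13 12 11 4 14 6 10 16 18 15 17

pivot=15
j stops at 10 (7), i stops at 0 (15); swap ⇒ 7 13 18 11 4 14 6 10 16 12 15 17
j stops at 9 (12), i stops at 2 (18); swap ⇒ 7 13 12 11 4 14 6 10 16 18 15 17
j stops at 7, i stops at 8; i≥j ⇒ return 7. nums=7 13 12 11 4 14 6 10 16 18 15 17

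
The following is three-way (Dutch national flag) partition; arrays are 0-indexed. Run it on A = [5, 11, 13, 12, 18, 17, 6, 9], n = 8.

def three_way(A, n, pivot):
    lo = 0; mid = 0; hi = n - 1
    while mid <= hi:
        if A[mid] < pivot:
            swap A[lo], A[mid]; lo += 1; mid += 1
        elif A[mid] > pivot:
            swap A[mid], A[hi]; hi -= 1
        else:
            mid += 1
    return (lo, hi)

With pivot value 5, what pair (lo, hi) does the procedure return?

(0, 0)

pivot = 5; lo=0, mid=0, hi=7
A[mid]=5=5: mid=1
A[mid]=11>5: swap A[1],A[7]; hi=6 → [5, 9, 13, 12, 18, 17, 6, 11]
A[mid]=9>5: swap A[1],A[6]; hi=5 → [5, 6, 13, 12, 18, 17, 9, 11]
A[mid]=6>5: swap A[1],A[5]; hi=4 → [5, 17, 13, 12, 18, 6, 9, 11]
A[mid]=17>5: swap A[1],A[4]; hi=3 → [5, 18, 13, 12, 17, 6, 9, 11]
A[mid]=18>5: swap A[1],A[3]; hi=2 → [5, 12, 13, 18, 17, 6, 9, 11]
A[mid]=12>5: swap A[1],A[2]; hi=1 → [5, 13, 12, 18, 17, 6, 9, 11]
A[mid]=13>5: swap A[1],A[1]; hi=0 → [5, 13, 12, 18, 17, 6, 9, 11]
end: lo=0, hi=0; A = [5, 13, 12, 18, 17, 6, 9, 11]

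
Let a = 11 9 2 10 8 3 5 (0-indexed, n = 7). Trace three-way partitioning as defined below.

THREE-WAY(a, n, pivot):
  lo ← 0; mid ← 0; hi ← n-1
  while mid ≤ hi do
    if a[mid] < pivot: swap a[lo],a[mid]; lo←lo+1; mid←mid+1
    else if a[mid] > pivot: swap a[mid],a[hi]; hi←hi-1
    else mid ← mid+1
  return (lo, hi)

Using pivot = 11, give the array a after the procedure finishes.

9 2 10 8 3 5 11

pivot = 11; lo=0, mid=0, hi=6
a[mid]=11=11: mid=1
a[mid]=9<11: swap a[0],a[1]; lo=1,mid=2 → 9 11 2 10 8 3 5
a[mid]=2<11: swap a[1],a[2]; lo=2,mid=3 → 9 2 11 10 8 3 5
a[mid]=10<11: swap a[2],a[3]; lo=3,mid=4 → 9 2 10 11 8 3 5
a[mid]=8<11: swap a[3],a[4]; lo=4,mid=5 → 9 2 10 8 11 3 5
a[mid]=3<11: swap a[4],a[5]; lo=5,mid=6 → 9 2 10 8 3 11 5
a[mid]=5<11: swap a[5],a[6]; lo=6,mid=7 → 9 2 10 8 3 5 11
end: lo=6, hi=6; a = 9 2 10 8 3 5 11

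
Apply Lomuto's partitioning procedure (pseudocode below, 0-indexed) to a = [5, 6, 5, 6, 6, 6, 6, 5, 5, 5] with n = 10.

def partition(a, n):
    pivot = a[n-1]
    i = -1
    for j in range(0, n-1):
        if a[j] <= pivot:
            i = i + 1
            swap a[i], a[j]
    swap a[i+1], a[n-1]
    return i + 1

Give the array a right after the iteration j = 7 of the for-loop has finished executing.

pivot = a[9] = 5; i = -1
j=0: a[0]=5 ≤ 5 → i=0, swap a[0],a[0] (no change) → [5, 6, 5, 6, 6, 6, 6, 5, 5, 5]
j=1: a[1]=6 > 5 → no swap
j=2: a[2]=5 ≤ 5 → i=1, swap a[1],a[2] → [5, 5, 6, 6, 6, 6, 6, 5, 5, 5]
j=3: a[3]=6 > 5 → no swap
j=4: a[4]=6 > 5 → no swap
j=5: a[5]=6 > 5 → no swap
j=6: a[6]=6 > 5 → no swap
j=7: a[7]=5 ≤ 5 → i=2, swap a[2],a[7] → [5, 5, 5, 6, 6, 6, 6, 6, 5, 5]
(after j=7) a = [5, 5, 5, 6, 6, 6, 6, 6, 5, 5]

[5, 5, 5, 6, 6, 6, 6, 6, 5, 5]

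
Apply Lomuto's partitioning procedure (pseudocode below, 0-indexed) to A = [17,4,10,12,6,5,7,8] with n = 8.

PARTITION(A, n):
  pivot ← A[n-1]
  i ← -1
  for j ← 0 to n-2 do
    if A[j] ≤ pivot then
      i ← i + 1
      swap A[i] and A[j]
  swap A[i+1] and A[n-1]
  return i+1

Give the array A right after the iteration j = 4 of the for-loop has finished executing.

pivot = A[7] = 8; i = -1
j=0: A[0]=17 > 8 → no swap
j=1: A[1]=4 ≤ 8 → i=0, swap A[0],A[1] → [4,17,10,12,6,5,7,8]
j=2: A[2]=10 > 8 → no swap
j=3: A[3]=12 > 8 → no swap
j=4: A[4]=6 ≤ 8 → i=1, swap A[1],A[4] → [4,6,10,12,17,5,7,8]
(after j=4) A = [4,6,10,12,17,5,7,8]

[4,6,10,12,17,5,7,8]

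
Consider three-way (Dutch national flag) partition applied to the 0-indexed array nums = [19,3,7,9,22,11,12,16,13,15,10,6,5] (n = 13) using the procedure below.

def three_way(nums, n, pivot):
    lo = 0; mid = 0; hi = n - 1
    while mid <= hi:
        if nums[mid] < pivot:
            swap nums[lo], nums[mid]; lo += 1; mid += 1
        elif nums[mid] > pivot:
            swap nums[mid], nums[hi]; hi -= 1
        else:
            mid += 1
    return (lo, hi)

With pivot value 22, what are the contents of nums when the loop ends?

[19,3,7,9,11,12,16,13,15,10,6,5,22]

pivot = 22; lo=0, mid=0, hi=12
nums[mid]=19<22: swap nums[0],nums[0]; lo=1,mid=1 → [19,3,7,9,22,11,12,16,13,15,10,6,5]
nums[mid]=3<22: swap nums[1],nums[1]; lo=2,mid=2 → [19,3,7,9,22,11,12,16,13,15,10,6,5]
nums[mid]=7<22: swap nums[2],nums[2]; lo=3,mid=3 → [19,3,7,9,22,11,12,16,13,15,10,6,5]
nums[mid]=9<22: swap nums[3],nums[3]; lo=4,mid=4 → [19,3,7,9,22,11,12,16,13,15,10,6,5]
nums[mid]=22=22: mid=5
nums[mid]=11<22: swap nums[4],nums[5]; lo=5,mid=6 → [19,3,7,9,11,22,12,16,13,15,10,6,5]
nums[mid]=12<22: swap nums[5],nums[6]; lo=6,mid=7 → [19,3,7,9,11,12,22,16,13,15,10,6,5]
nums[mid]=16<22: swap nums[6],nums[7]; lo=7,mid=8 → [19,3,7,9,11,12,16,22,13,15,10,6,5]
nums[mid]=13<22: swap nums[7],nums[8]; lo=8,mid=9 → [19,3,7,9,11,12,16,13,22,15,10,6,5]
nums[mid]=15<22: swap nums[8],nums[9]; lo=9,mid=10 → [19,3,7,9,11,12,16,13,15,22,10,6,5]
nums[mid]=10<22: swap nums[9],nums[10]; lo=10,mid=11 → [19,3,7,9,11,12,16,13,15,10,22,6,5]
nums[mid]=6<22: swap nums[10],nums[11]; lo=11,mid=12 → [19,3,7,9,11,12,16,13,15,10,6,22,5]
nums[mid]=5<22: swap nums[11],nums[12]; lo=12,mid=13 → [19,3,7,9,11,12,16,13,15,10,6,5,22]
end: lo=12, hi=12; nums = [19,3,7,9,11,12,16,13,15,10,6,5,22]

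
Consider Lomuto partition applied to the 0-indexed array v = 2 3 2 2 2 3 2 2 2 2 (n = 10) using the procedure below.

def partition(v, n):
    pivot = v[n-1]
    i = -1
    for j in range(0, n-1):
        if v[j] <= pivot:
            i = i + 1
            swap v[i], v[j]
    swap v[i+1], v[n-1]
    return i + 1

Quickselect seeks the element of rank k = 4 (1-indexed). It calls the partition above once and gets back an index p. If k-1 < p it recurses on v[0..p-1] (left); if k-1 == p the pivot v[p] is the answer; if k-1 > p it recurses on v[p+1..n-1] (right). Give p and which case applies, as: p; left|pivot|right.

7; left

pivot=2, i=-1
j=0: 2≤2, i=0, swap(0,0) ⇒ 2 3 2 2 2 3 2 2 2 2
j=1: 3>2, skip
j=2: 2≤2, i=1, swap(1,2) ⇒ 2 2 3 2 2 3 2 2 2 2
j=3: 2≤2, i=2, swap(2,3) ⇒ 2 2 2 3 2 3 2 2 2 2
j=4: 2≤2, i=3, swap(3,4) ⇒ 2 2 2 2 3 3 2 2 2 2
j=5: 3>2, skip
j=6: 2≤2, i=4, swap(4,6) ⇒ 2 2 2 2 2 3 3 2 2 2
j=7: 2≤2, i=5, swap(5,7) ⇒ 2 2 2 2 2 2 3 3 2 2
j=8: 2≤2, i=6, swap(6,8) ⇒ 2 2 2 2 2 2 2 3 3 2
swap(7,9) ⇒ 2 2 2 2 2 2 2 2 3 3; return 7
p = 7; k-1 = 3 < 7 ⇒ left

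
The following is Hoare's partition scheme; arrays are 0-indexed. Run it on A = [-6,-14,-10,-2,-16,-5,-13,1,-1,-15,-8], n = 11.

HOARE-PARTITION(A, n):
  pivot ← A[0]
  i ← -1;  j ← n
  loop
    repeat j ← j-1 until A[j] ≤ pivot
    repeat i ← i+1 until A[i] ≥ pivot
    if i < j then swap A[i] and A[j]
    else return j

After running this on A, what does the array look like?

[-8,-14,-10,-15,-16,-13,-5,1,-1,-2,-6]

pivot=-6
j stops at 10 (-8), i stops at 0 (-6); swap ⇒ [-8,-14,-10,-2,-16,-5,-13,1,-1,-15,-6]
j stops at 9 (-15), i stops at 3 (-2); swap ⇒ [-8,-14,-10,-15,-16,-5,-13,1,-1,-2,-6]
j stops at 6 (-13), i stops at 5 (-5); swap ⇒ [-8,-14,-10,-15,-16,-13,-5,1,-1,-2,-6]
j stops at 5, i stops at 6; i≥j ⇒ return 5. A=[-8,-14,-10,-15,-16,-13,-5,1,-1,-2,-6]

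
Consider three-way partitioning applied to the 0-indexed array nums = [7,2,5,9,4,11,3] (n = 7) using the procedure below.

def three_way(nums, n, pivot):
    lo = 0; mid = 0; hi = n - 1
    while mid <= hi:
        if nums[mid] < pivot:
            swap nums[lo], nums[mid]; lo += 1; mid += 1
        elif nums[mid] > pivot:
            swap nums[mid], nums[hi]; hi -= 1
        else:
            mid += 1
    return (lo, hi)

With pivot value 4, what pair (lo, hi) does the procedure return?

(2, 2)

pivot = 4; lo=0, mid=0, hi=6
nums[mid]=7>4: swap nums[0],nums[6]; hi=5 → [3,2,5,9,4,11,7]
nums[mid]=3<4: swap nums[0],nums[0]; lo=1,mid=1 → [3,2,5,9,4,11,7]
nums[mid]=2<4: swap nums[1],nums[1]; lo=2,mid=2 → [3,2,5,9,4,11,7]
nums[mid]=5>4: swap nums[2],nums[5]; hi=4 → [3,2,11,9,4,5,7]
nums[mid]=11>4: swap nums[2],nums[4]; hi=3 → [3,2,4,9,11,5,7]
nums[mid]=4=4: mid=3
nums[mid]=9>4: swap nums[3],nums[3]; hi=2 → [3,2,4,9,11,5,7]
end: lo=2, hi=2; nums = [3,2,4,9,11,5,7]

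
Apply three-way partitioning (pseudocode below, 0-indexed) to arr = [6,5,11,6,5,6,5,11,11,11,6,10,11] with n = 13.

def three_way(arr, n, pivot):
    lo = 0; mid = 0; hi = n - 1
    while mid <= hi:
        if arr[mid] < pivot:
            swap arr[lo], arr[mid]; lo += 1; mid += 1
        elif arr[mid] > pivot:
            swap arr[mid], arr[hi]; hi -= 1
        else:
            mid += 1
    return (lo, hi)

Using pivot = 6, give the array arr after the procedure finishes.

[5,5,5,6,6,6,6,11,11,11,10,11,11]

pivot = 6; lo=0, mid=0, hi=12
arr[mid]=6=6: mid=1
arr[mid]=5<6: swap arr[0],arr[1]; lo=1,mid=2 → [5,6,11,6,5,6,5,11,11,11,6,10,11]
arr[mid]=11>6: swap arr[2],arr[12]; hi=11 → [5,6,11,6,5,6,5,11,11,11,6,10,11]
arr[mid]=11>6: swap arr[2],arr[11]; hi=10 → [5,6,10,6,5,6,5,11,11,11,6,11,11]
arr[mid]=10>6: swap arr[2],arr[10]; hi=9 → [5,6,6,6,5,6,5,11,11,11,10,11,11]
arr[mid]=6=6: mid=3
arr[mid]=6=6: mid=4
arr[mid]=5<6: swap arr[1],arr[4]; lo=2,mid=5 → [5,5,6,6,6,6,5,11,11,11,10,11,11]
arr[mid]=6=6: mid=6
arr[mid]=5<6: swap arr[2],arr[6]; lo=3,mid=7 → [5,5,5,6,6,6,6,11,11,11,10,11,11]
arr[mid]=11>6: swap arr[7],arr[9]; hi=8 → [5,5,5,6,6,6,6,11,11,11,10,11,11]
arr[mid]=11>6: swap arr[7],arr[8]; hi=7 → [5,5,5,6,6,6,6,11,11,11,10,11,11]
arr[mid]=11>6: swap arr[7],arr[7]; hi=6 → [5,5,5,6,6,6,6,11,11,11,10,11,11]
end: lo=3, hi=6; arr = [5,5,5,6,6,6,6,11,11,11,10,11,11]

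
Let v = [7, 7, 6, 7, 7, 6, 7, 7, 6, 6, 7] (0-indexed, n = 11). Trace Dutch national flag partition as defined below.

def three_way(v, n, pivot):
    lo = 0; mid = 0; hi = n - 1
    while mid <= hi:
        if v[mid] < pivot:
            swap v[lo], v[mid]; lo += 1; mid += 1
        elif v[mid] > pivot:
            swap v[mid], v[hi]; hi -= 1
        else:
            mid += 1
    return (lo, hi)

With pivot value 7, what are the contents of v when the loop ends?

lo=0 mid=0 hi=10
7=7: mid=1
7=7: mid=2
6<7: swap(0,2), lo=1 mid=3 ⇒ [6, 7, 7, 7, 7, 6, 7, 7, 6, 6, 7]
7=7: mid=4
7=7: mid=5
6<7: swap(1,5), lo=2 mid=6 ⇒ [6, 6, 7, 7, 7, 7, 7, 7, 6, 6, 7]
7=7: mid=7
7=7: mid=8
6<7: swap(2,8), lo=3 mid=9 ⇒ [6, 6, 6, 7, 7, 7, 7, 7, 7, 6, 7]
6<7: swap(3,9), lo=4 mid=10 ⇒ [6, 6, 6, 6, 7, 7, 7, 7, 7, 7, 7]
7=7: mid=11
done. lo=4 hi=10; v=[6, 6, 6, 6, 7, 7, 7, 7, 7, 7, 7]

[6, 6, 6, 6, 7, 7, 7, 7, 7, 7, 7]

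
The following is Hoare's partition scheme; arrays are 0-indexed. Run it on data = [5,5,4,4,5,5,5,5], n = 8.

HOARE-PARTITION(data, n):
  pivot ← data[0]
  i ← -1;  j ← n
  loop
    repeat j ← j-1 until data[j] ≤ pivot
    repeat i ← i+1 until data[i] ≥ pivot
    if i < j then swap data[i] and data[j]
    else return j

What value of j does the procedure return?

4

pivot=5
j stops at 7 (5), i stops at 0 (5); swap ⇒ [5,5,4,4,5,5,5,5]
j stops at 6 (5), i stops at 1 (5); swap ⇒ [5,5,4,4,5,5,5,5]
j stops at 5 (5), i stops at 4 (5); swap ⇒ [5,5,4,4,5,5,5,5]
j stops at 4, i stops at 5; i≥j ⇒ return 4. data=[5,5,4,4,5,5,5,5]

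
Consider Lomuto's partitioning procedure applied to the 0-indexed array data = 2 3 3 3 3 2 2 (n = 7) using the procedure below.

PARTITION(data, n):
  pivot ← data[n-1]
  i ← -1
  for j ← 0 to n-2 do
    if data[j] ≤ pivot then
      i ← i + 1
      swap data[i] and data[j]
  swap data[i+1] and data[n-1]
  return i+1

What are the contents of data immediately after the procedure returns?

pivot = data[6] = 2; i = -1
j=0: data[0]=2 ≤ 2 → i=0, swap data[0],data[0] (no change) → 2 3 3 3 3 2 2
j=1: data[1]=3 > 2 → no swap
j=2: data[2]=3 > 2 → no swap
j=3: data[3]=3 > 2 → no swap
j=4: data[4]=3 > 2 → no swap
j=5: data[5]=2 ≤ 2 → i=1, swap data[1],data[5] → 2 2 3 3 3 3 2
final swap data[2],data[6] → 2 2 2 3 3 3 3; return 2

2 2 2 3 3 3 3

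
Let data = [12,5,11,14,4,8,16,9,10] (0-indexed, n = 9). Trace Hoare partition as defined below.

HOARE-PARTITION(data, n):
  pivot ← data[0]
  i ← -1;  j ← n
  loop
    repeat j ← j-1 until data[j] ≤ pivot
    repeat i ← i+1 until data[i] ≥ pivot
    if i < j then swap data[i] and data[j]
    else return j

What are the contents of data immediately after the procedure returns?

pivot=12
j stops at 8 (10), i stops at 0 (12); swap ⇒ [10,5,11,14,4,8,16,9,12]
j stops at 7 (9), i stops at 3 (14); swap ⇒ [10,5,11,9,4,8,16,14,12]
j stops at 5, i stops at 6; i≥j ⇒ return 5. data=[10,5,11,9,4,8,16,14,12]

[10,5,11,9,4,8,16,14,12]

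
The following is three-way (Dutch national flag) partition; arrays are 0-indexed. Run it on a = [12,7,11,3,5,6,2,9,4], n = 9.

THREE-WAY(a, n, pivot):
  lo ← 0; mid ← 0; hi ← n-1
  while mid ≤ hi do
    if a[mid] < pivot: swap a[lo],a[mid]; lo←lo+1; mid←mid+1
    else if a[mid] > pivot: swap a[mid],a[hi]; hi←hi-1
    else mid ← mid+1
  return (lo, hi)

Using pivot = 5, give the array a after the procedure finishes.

[4,2,3,5,6,11,9,7,12]

lo=0 mid=0 hi=8
12>5: swap(0,8), hi=7 ⇒ [4,7,11,3,5,6,2,9,12]
4<5: swap(0,0), lo=1 mid=1 ⇒ [4,7,11,3,5,6,2,9,12]
7>5: swap(1,7), hi=6 ⇒ [4,9,11,3,5,6,2,7,12]
9>5: swap(1,6), hi=5 ⇒ [4,2,11,3,5,6,9,7,12]
2<5: swap(1,1), lo=2 mid=2 ⇒ [4,2,11,3,5,6,9,7,12]
11>5: swap(2,5), hi=4 ⇒ [4,2,6,3,5,11,9,7,12]
6>5: swap(2,4), hi=3 ⇒ [4,2,5,3,6,11,9,7,12]
5=5: mid=3
3<5: swap(2,3), lo=3 mid=4 ⇒ [4,2,3,5,6,11,9,7,12]
done. lo=3 hi=3; a=[4,2,3,5,6,11,9,7,12]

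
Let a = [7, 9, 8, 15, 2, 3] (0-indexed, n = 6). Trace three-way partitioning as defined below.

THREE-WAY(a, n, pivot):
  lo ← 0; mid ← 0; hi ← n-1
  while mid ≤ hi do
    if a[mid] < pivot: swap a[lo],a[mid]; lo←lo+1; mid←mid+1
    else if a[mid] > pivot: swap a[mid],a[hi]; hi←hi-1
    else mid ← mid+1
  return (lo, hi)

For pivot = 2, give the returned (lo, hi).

pivot = 2; lo=0, mid=0, hi=5
a[mid]=7>2: swap a[0],a[5]; hi=4 → [3, 9, 8, 15, 2, 7]
a[mid]=3>2: swap a[0],a[4]; hi=3 → [2, 9, 8, 15, 3, 7]
a[mid]=2=2: mid=1
a[mid]=9>2: swap a[1],a[3]; hi=2 → [2, 15, 8, 9, 3, 7]
a[mid]=15>2: swap a[1],a[2]; hi=1 → [2, 8, 15, 9, 3, 7]
a[mid]=8>2: swap a[1],a[1]; hi=0 → [2, 8, 15, 9, 3, 7]
end: lo=0, hi=0; a = [2, 8, 15, 9, 3, 7]

(0, 0)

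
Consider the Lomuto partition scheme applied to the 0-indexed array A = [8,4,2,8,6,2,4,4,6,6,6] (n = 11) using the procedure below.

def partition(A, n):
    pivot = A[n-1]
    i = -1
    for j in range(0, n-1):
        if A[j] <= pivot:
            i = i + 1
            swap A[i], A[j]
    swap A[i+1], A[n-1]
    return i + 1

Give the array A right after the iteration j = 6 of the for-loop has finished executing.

[4,2,6,2,4,8,8,4,6,6,6]

pivot=6, i=-1
j=0: 8>6, skip
j=1: 4≤6, i=0, swap(0,1) ⇒ [4,8,2,8,6,2,4,4,6,6,6]
j=2: 2≤6, i=1, swap(1,2) ⇒ [4,2,8,8,6,2,4,4,6,6,6]
j=3: 8>6, skip
j=4: 6≤6, i=2, swap(2,4) ⇒ [4,2,6,8,8,2,4,4,6,6,6]
j=5: 2≤6, i=3, swap(3,5) ⇒ [4,2,6,2,8,8,4,4,6,6,6]
j=6: 4≤6, i=4, swap(4,6) ⇒ [4,2,6,2,4,8,8,4,6,6,6]
(after j=6) A = [4,2,6,2,4,8,8,4,6,6,6]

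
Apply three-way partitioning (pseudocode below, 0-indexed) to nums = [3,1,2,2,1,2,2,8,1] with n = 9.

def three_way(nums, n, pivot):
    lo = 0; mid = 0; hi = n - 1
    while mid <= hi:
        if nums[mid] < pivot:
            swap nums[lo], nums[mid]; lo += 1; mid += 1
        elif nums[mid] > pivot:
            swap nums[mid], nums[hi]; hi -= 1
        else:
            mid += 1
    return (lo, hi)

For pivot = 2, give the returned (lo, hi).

(3, 6)

pivot = 2; lo=0, mid=0, hi=8
nums[mid]=3>2: swap nums[0],nums[8]; hi=7 → [1,1,2,2,1,2,2,8,3]
nums[mid]=1<2: swap nums[0],nums[0]; lo=1,mid=1 → [1,1,2,2,1,2,2,8,3]
nums[mid]=1<2: swap nums[1],nums[1]; lo=2,mid=2 → [1,1,2,2,1,2,2,8,3]
nums[mid]=2=2: mid=3
nums[mid]=2=2: mid=4
nums[mid]=1<2: swap nums[2],nums[4]; lo=3,mid=5 → [1,1,1,2,2,2,2,8,3]
nums[mid]=2=2: mid=6
nums[mid]=2=2: mid=7
nums[mid]=8>2: swap nums[7],nums[7]; hi=6 → [1,1,1,2,2,2,2,8,3]
end: lo=3, hi=6; nums = [1,1,1,2,2,2,2,8,3]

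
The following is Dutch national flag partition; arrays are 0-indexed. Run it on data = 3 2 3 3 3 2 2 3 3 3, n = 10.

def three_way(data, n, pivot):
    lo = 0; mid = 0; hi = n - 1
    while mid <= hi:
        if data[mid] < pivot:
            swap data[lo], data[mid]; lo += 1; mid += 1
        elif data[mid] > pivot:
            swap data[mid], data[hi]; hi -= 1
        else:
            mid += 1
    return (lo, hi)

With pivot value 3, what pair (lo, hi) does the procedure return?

(3, 9)

lo=0 mid=0 hi=9
3=3: mid=1
2<3: swap(0,1), lo=1 mid=2 ⇒ 2 3 3 3 3 2 2 3 3 3
3=3: mid=3
3=3: mid=4
3=3: mid=5
2<3: swap(1,5), lo=2 mid=6 ⇒ 2 2 3 3 3 3 2 3 3 3
2<3: swap(2,6), lo=3 mid=7 ⇒ 2 2 2 3 3 3 3 3 3 3
3=3: mid=8
3=3: mid=9
3=3: mid=10
done. lo=3 hi=9; data=2 2 2 3 3 3 3 3 3 3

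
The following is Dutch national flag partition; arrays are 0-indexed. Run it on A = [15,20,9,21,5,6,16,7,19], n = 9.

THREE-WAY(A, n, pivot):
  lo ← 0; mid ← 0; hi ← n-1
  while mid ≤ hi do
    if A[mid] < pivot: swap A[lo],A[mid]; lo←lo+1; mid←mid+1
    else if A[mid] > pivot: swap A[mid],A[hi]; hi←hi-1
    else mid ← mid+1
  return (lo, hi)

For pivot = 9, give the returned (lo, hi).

(3, 3)

pivot = 9; lo=0, mid=0, hi=8
A[mid]=15>9: swap A[0],A[8]; hi=7 → [19,20,9,21,5,6,16,7,15]
A[mid]=19>9: swap A[0],A[7]; hi=6 → [7,20,9,21,5,6,16,19,15]
A[mid]=7<9: swap A[0],A[0]; lo=1,mid=1 → [7,20,9,21,5,6,16,19,15]
A[mid]=20>9: swap A[1],A[6]; hi=5 → [7,16,9,21,5,6,20,19,15]
A[mid]=16>9: swap A[1],A[5]; hi=4 → [7,6,9,21,5,16,20,19,15]
A[mid]=6<9: swap A[1],A[1]; lo=2,mid=2 → [7,6,9,21,5,16,20,19,15]
A[mid]=9=9: mid=3
A[mid]=21>9: swap A[3],A[4]; hi=3 → [7,6,9,5,21,16,20,19,15]
A[mid]=5<9: swap A[2],A[3]; lo=3,mid=4 → [7,6,5,9,21,16,20,19,15]
end: lo=3, hi=3; A = [7,6,5,9,21,16,20,19,15]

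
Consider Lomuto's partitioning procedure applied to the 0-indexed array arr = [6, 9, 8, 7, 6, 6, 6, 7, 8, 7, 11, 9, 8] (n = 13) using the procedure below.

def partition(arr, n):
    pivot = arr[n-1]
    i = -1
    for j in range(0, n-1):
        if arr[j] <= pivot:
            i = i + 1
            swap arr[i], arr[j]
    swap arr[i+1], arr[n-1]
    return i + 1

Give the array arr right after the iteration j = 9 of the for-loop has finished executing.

[6, 8, 7, 6, 6, 6, 7, 8, 7, 9, 11, 9, 8]

pivot = arr[12] = 8; i = -1
j=0: arr[0]=6 ≤ 8 → i=0, swap arr[0],arr[0] (no change) → [6, 9, 8, 7, 6, 6, 6, 7, 8, 7, 11, 9, 8]
j=1: arr[1]=9 > 8 → no swap
j=2: arr[2]=8 ≤ 8 → i=1, swap arr[1],arr[2] → [6, 8, 9, 7, 6, 6, 6, 7, 8, 7, 11, 9, 8]
j=3: arr[3]=7 ≤ 8 → i=2, swap arr[2],arr[3] → [6, 8, 7, 9, 6, 6, 6, 7, 8, 7, 11, 9, 8]
j=4: arr[4]=6 ≤ 8 → i=3, swap arr[3],arr[4] → [6, 8, 7, 6, 9, 6, 6, 7, 8, 7, 11, 9, 8]
j=5: arr[5]=6 ≤ 8 → i=4, swap arr[4],arr[5] → [6, 8, 7, 6, 6, 9, 6, 7, 8, 7, 11, 9, 8]
j=6: arr[6]=6 ≤ 8 → i=5, swap arr[5],arr[6] → [6, 8, 7, 6, 6, 6, 9, 7, 8, 7, 11, 9, 8]
j=7: arr[7]=7 ≤ 8 → i=6, swap arr[6],arr[7] → [6, 8, 7, 6, 6, 6, 7, 9, 8, 7, 11, 9, 8]
j=8: arr[8]=8 ≤ 8 → i=7, swap arr[7],arr[8] → [6, 8, 7, 6, 6, 6, 7, 8, 9, 7, 11, 9, 8]
j=9: arr[9]=7 ≤ 8 → i=8, swap arr[8],arr[9] → [6, 8, 7, 6, 6, 6, 7, 8, 7, 9, 11, 9, 8]
(after j=9) arr = [6, 8, 7, 6, 6, 6, 7, 8, 7, 9, 11, 9, 8]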